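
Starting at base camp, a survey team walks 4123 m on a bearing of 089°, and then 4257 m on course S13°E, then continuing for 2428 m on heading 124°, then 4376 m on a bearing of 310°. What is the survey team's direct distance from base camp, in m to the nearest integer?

4567 m

Leg 1 (089°, 4123 m): east 4123 sin 89° = 4122.37, north 4123 cos 89° = 71.96
Leg 2 (S13°E, 4257 m): east 4257 sin 167° = 957.62, north 4257 cos 167° = -4147.89
Leg 3 (124°, 2428 m): east 2428 sin 124° = 2012.90, north 2428 cos 124° = -1357.72
Leg 4 (310°, 4376 m): east 4376 sin 310° = -3352.21, north 4376 cos 310° = 2812.84
Net: 3740.68 east, -2620.82 north. Distance = √((3740.68)² + (-2620.82)²) = 4567.427 m.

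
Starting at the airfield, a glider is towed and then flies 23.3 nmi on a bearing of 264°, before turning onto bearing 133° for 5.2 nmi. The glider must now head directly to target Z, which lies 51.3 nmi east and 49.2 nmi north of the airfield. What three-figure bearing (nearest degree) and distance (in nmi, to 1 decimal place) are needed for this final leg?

Leg 1 (264°, 23.3 nmi): east 23.3 sin 264° = -23.17, north 23.3 cos 264° = -2.44
Leg 2 (133°, 5.2 nmi): east 5.2 sin 133° = 3.80, north 5.2 cos 133° = -3.55
Current position: (-19.37, -5.98). Target: (51.3, 49.2). Remaining: Δeast = 70.67, Δnorth = 55.18.
Bearing = atan2(70.67, 55.18) mod 360° = 52.02°; distance = √((70.67)² + (55.18)²) = 89.662 nmi.

052°, 89.7 nmi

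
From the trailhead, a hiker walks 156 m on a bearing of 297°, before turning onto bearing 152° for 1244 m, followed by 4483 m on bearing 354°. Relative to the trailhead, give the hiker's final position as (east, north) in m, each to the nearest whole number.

(-24, 3431)

Leg 1 (297°, 156 m): east 156 sin 297° = -139.00, north 156 cos 297° = 70.82
Leg 2 (152°, 1244 m): east 1244 sin 152° = 584.02, north 1244 cos 152° = -1098.39
Leg 3 (354°, 4483 m): east 4483 sin 354° = -468.60, north 4483 cos 354° = 4458.44
Summing: -23.58 m east, 3430.88 m north → (-24, 3431).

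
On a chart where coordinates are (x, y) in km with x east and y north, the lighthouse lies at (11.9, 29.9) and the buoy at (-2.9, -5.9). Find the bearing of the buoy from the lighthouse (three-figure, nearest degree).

Δeast = -2.9 − 11.9 = -14.80; Δnorth = -5.9 − 29.9 = -35.80.
Bearing = atan2(Δeast, Δnorth) mod 360° = 202.46° ≈ 202°.

202°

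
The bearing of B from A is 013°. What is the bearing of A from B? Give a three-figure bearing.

193°

Back-bearing = 013° + 180° = 193°.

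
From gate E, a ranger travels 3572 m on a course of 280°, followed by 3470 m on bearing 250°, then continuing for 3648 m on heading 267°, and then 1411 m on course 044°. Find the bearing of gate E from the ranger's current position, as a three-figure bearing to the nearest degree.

092°

Leg 1 (280°, 3572 m): east 3572 sin 280° = -3517.73, north 3572 cos 280° = 620.27
Leg 2 (250°, 3470 m): east 3470 sin 250° = -3260.73, north 3470 cos 250° = -1186.81
Leg 3 (267°, 3648 m): east 3648 sin 267° = -3643.00, north 3648 cos 267° = -190.92
Leg 4 (044°, 1411 m): east 1411 sin 44° = 980.16, north 1411 cos 44° = 1014.99
Net displacement: -9441.30 east, 257.53 north. Direction back to start is (9441.30, -257.53): bearing = atan2(9441.30, -257.53) mod 360° = 91.56° ≈ 092°.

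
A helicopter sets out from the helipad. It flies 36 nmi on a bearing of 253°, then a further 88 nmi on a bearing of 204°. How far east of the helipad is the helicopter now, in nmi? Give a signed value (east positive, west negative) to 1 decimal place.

Leg 1 (253°, 36 nmi): east 36 sin 253° = -34.43, north 36 cos 253° = -10.53
Leg 2 (204°, 88 nmi): east 88 sin 204° = -35.79, north 88 cos 204° = -80.39
Net east component: -70.22 nmi.

-70.2 nmi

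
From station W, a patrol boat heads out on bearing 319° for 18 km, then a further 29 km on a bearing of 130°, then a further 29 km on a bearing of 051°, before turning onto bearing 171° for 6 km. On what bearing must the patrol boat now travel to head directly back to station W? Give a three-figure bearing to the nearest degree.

Leg 1 (319°, 18 km): east 18 sin 319° = -11.81, north 18 cos 319° = 13.58
Leg 2 (130°, 29 km): east 29 sin 130° = 22.22, north 29 cos 130° = -18.64
Leg 3 (051°, 29 km): east 29 sin 51° = 22.54, north 29 cos 51° = 18.25
Leg 4 (171°, 6 km): east 6 sin 171° = 0.94, north 6 cos 171° = -5.93
Net displacement: 33.88 east, 7.27 north. Direction back to start is (-33.88, -7.27): bearing = atan2(-33.88, -7.27) mod 360° = 257.89° ≈ 258°.

258°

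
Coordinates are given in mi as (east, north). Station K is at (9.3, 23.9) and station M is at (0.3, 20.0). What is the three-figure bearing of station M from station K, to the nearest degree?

Δeast = 0.3 − 9.3 = -9.00; Δnorth = 20.0 − 23.9 = -3.90.
Bearing = atan2(Δeast, Δnorth) mod 360° = 246.57° ≈ 247°.

247°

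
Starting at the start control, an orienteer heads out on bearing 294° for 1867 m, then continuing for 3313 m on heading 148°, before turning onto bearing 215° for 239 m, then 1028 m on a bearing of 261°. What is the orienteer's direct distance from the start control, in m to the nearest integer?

Leg 1 (294°, 1867 m): east 1867 sin 294° = -1705.59, north 1867 cos 294° = 759.38
Leg 2 (148°, 3313 m): east 3313 sin 148° = 1755.62, north 3313 cos 148° = -2809.58
Leg 3 (215°, 239 m): east 239 sin 215° = -137.08, north 239 cos 215° = -195.78
Leg 4 (261°, 1028 m): east 1028 sin 261° = -1015.34, north 1028 cos 261° = -160.81
Net: -1102.40 east, -2406.80 north. Distance = √((-1102.40)² + (-2406.80)²) = 2647.254 m.

2647 m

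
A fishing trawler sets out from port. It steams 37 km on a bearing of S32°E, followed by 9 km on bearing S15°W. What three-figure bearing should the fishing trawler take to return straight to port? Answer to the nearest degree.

337°

Leg 1 (S32°E, 37 km): east 37 sin 148° = 19.61, north 37 cos 148° = -31.38
Leg 2 (S15°W, 9 km): east 9 sin 195° = -2.33, north 9 cos 195° = -8.69
Net displacement: 17.28 east, -40.07 north. Direction back to start is (-17.28, 40.07): bearing = atan2(-17.28, 40.07) mod 360° = 336.68° ≈ 337°.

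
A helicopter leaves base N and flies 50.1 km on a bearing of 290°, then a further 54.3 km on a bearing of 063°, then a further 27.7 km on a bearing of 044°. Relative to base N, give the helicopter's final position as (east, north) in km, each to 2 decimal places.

Leg 1 (290°, 50.1 km): east 50.1 sin 290° = -47.08, north 50.1 cos 290° = 17.14
Leg 2 (063°, 54.3 km): east 54.3 sin 63° = 48.38, north 54.3 cos 63° = 24.65
Leg 3 (044°, 27.7 km): east 27.7 sin 44° = 19.24, north 27.7 cos 44° = 19.93
Summing: 20.55 km east, 61.71 km north → (20.55, 61.71).

(20.55, 61.71)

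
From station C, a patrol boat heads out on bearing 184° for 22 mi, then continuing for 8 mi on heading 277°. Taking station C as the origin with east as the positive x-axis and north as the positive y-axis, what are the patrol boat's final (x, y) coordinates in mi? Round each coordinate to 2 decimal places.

Leg 1 (184°, 22 mi): east 22 sin 184° = -1.53, north 22 cos 184° = -21.95
Leg 2 (277°, 8 mi): east 8 sin 277° = -7.94, north 8 cos 277° = 0.97
Summing: -9.48 mi east, -20.97 mi north → (-9.48, -20.97).

(-9.48, -20.97)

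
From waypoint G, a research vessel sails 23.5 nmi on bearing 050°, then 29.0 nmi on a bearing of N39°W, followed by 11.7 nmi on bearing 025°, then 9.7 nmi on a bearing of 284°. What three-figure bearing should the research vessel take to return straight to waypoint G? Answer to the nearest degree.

Leg 1 (050°, 23.5 nmi): east 23.5 sin 50° = 18.00, north 23.5 cos 50° = 15.11
Leg 2 (N39°W, 29.0 nmi): east 29.0 sin 321° = -18.25, north 29.0 cos 321° = 22.54
Leg 3 (025°, 11.7 nmi): east 11.7 sin 25° = 4.94, north 11.7 cos 25° = 10.60
Leg 4 (284°, 9.7 nmi): east 9.7 sin 284° = -9.41, north 9.7 cos 284° = 2.35
Net displacement: -4.72 east, 50.59 north. Direction back to start is (4.72, -50.59): bearing = atan2(4.72, -50.59) mod 360° = 174.68° ≈ 175°.

175°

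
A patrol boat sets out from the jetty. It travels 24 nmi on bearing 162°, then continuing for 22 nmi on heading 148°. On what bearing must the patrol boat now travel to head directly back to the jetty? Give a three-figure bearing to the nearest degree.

335°

Leg 1 (162°, 24 nmi): east 24 sin 162° = 7.42, north 24 cos 162° = -22.83
Leg 2 (148°, 22 nmi): east 22 sin 148° = 11.66, north 22 cos 148° = -18.66
Net displacement: 19.07 east, -41.48 north. Direction back to start is (-19.07, 41.48): bearing = atan2(-19.07, 41.48) mod 360° = 335.31° ≈ 335°.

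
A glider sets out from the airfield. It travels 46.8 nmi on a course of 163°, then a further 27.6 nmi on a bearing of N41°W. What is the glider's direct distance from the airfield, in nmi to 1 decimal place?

Leg 1 (163°, 46.8 nmi): east 46.8 sin 163° = 13.68, north 46.8 cos 163° = -44.76
Leg 2 (N41°W, 27.6 nmi): east 27.6 sin 319° = -18.11, north 27.6 cos 319° = 20.83
Net: -4.42 east, -23.93 north. Distance = √((-4.42)² + (-23.93)²) = 24.331 nmi.

24.3 nmi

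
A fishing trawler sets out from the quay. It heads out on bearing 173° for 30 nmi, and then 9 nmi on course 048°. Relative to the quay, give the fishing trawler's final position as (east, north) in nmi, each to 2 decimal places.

Leg 1 (173°, 30 nmi): east 30 sin 173° = 3.66, north 30 cos 173° = -29.78
Leg 2 (048°, 9 nmi): east 9 sin 48° = 6.69, north 9 cos 48° = 6.02
Summing: 10.34 nmi east, -23.75 nmi north → (10.34, -23.75).

(10.34, -23.75)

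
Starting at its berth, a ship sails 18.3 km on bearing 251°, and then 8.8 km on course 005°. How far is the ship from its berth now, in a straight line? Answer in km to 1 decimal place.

16.8 km

Leg 1 (251°, 18.3 km): east 18.3 sin 251° = -17.30, north 18.3 cos 251° = -5.96
Leg 2 (005°, 8.8 km): east 8.8 sin 5° = 0.77, north 8.8 cos 5° = 8.77
Net: -16.54 east, 2.81 north. Distance = √((-16.54)² + (2.81)²) = 16.773 km.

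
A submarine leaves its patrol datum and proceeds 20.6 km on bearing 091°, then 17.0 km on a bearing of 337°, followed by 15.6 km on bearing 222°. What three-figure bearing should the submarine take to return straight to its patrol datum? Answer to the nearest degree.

224°

Leg 1 (091°, 20.6 km): east 20.6 sin 91° = 20.60, north 20.6 cos 91° = -0.36
Leg 2 (337°, 17.0 km): east 17.0 sin 337° = -6.64, north 17.0 cos 337° = 15.65
Leg 3 (222°, 15.6 km): east 15.6 sin 222° = -10.44, north 15.6 cos 222° = -11.59
Net displacement: 3.52 east, 3.70 north. Direction back to start is (-3.52, -3.70): bearing = atan2(-3.52, -3.70) mod 360° = 223.57° ≈ 224°.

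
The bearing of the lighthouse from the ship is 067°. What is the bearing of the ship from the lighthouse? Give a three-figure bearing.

247°

Back-bearing = 067° + 180° = 247°.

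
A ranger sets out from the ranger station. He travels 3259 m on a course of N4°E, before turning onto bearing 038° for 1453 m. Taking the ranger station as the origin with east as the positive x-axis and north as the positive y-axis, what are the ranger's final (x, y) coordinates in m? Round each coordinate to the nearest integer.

Leg 1 (N4°E, 3259 m): east 3259 sin 4° = 227.34, north 3259 cos 4° = 3251.06
Leg 2 (038°, 1453 m): east 1453 sin 38° = 894.56, north 1453 cos 38° = 1144.98
Summing: 1121.89 m east, 4396.04 m north → (1122, 4396).

(1122, 4396)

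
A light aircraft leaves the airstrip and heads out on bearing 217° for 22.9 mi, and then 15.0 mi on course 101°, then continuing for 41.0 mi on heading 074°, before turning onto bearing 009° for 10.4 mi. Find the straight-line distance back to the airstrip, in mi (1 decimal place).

Leg 1 (217°, 22.9 mi): east 22.9 sin 217° = -13.78, north 22.9 cos 217° = -18.29
Leg 2 (101°, 15.0 mi): east 15.0 sin 101° = 14.72, north 15.0 cos 101° = -2.86
Leg 3 (074°, 41.0 mi): east 41.0 sin 74° = 39.41, north 41.0 cos 74° = 11.30
Leg 4 (009°, 10.4 mi): east 10.4 sin 9° = 1.63, north 10.4 cos 9° = 10.27
Net: 41.98 east, 0.42 north. Distance = √((41.98)² + (0.42)²) = 41.984 mi.

42.0 mi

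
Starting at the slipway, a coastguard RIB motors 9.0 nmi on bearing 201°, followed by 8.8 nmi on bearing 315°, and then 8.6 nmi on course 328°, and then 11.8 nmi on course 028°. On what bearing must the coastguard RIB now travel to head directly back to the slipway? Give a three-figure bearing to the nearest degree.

151°

Leg 1 (201°, 9.0 nmi): east 9.0 sin 201° = -3.23, north 9.0 cos 201° = -8.40
Leg 2 (315°, 8.8 nmi): east 8.8 sin 315° = -6.22, north 8.8 cos 315° = 6.22
Leg 3 (328°, 8.6 nmi): east 8.6 sin 328° = -4.56, north 8.6 cos 328° = 7.29
Leg 4 (028°, 11.8 nmi): east 11.8 sin 28° = 5.54, north 11.8 cos 28° = 10.42
Net displacement: -8.47 east, 15.53 north. Direction back to start is (8.47, -15.53): bearing = atan2(8.47, -15.53) mod 360° = 151.41° ≈ 151°.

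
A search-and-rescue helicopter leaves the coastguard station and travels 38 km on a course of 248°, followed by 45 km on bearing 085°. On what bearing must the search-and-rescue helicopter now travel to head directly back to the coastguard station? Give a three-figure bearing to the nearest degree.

317°

Leg 1 (248°, 38 km): east 38 sin 248° = -35.23, north 38 cos 248° = -14.24
Leg 2 (085°, 45 km): east 45 sin 85° = 44.83, north 45 cos 85° = 3.92
Net displacement: 9.60 east, -10.31 north. Direction back to start is (-9.60, 10.31): bearing = atan2(-9.60, 10.31) mod 360° = 317.06° ≈ 317°.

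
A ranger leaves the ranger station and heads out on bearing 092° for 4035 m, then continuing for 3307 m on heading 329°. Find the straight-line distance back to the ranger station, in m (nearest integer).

3561 m

Leg 1 (092°, 4035 m): east 4035 sin 92° = 4032.54, north 4035 cos 92° = -140.82
Leg 2 (329°, 3307 m): east 3307 sin 329° = -1703.23, north 3307 cos 329° = 2834.65
Net: 2329.31 east, 2693.83 north. Distance = √((2329.31)² + (2693.83)²) = 3561.239 m.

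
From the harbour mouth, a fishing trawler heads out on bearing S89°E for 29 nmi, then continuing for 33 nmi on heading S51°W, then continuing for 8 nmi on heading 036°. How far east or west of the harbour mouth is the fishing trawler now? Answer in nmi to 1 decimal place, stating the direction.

8.1 nmi east

Leg 1 (S89°E, 29 nmi): east 29 sin 91° = 29.00, north 29 cos 91° = -0.51
Leg 2 (S51°W, 33 nmi): east 33 sin 231° = -25.65, north 33 cos 231° = -20.77
Leg 3 (036°, 8 nmi): east 8 sin 36° = 4.70, north 8 cos 36° = 6.47
Net east component: 8.05 nmi.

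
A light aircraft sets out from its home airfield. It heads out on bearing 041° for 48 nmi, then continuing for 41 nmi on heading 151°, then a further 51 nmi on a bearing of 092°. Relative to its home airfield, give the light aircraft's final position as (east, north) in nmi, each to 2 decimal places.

Leg 1 (041°, 48 nmi): east 48 sin 41° = 31.49, north 48 cos 41° = 36.23
Leg 2 (151°, 41 nmi): east 41 sin 151° = 19.88, north 41 cos 151° = -35.86
Leg 3 (092°, 51 nmi): east 51 sin 92° = 50.97, north 51 cos 92° = -1.78
Summing: 102.34 nmi east, -1.41 nmi north → (102.34, -1.41).

(102.34, -1.41)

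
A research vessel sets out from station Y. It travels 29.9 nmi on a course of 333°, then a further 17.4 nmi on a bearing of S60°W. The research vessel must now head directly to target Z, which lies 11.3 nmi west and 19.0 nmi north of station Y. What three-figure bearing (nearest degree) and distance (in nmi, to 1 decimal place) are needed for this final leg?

087°, 17.4 nmi

Leg 1 (333°, 29.9 nmi): east 29.9 sin 333° = -13.57, north 29.9 cos 333° = 26.64
Leg 2 (S60°W, 17.4 nmi): east 17.4 sin 240° = -15.07, north 17.4 cos 240° = -8.70
Current position: (-28.64, 17.94). Target: (-11.3, 19.0). Remaining: Δeast = 17.34, Δnorth = 1.06.
Bearing = atan2(17.34, 1.06) mod 360° = 86.51°; distance = √((17.34)² + (1.06)²) = 17.375 nmi.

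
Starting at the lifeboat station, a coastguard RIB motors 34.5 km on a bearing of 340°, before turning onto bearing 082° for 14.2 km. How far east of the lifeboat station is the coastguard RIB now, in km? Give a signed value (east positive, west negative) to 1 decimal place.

2.3 km

Leg 1 (340°, 34.5 km): east 34.5 sin 340° = -11.80, north 34.5 cos 340° = 32.42
Leg 2 (082°, 14.2 km): east 14.2 sin 82° = 14.06, north 14.2 cos 82° = 1.98
Net east component: 2.26 km.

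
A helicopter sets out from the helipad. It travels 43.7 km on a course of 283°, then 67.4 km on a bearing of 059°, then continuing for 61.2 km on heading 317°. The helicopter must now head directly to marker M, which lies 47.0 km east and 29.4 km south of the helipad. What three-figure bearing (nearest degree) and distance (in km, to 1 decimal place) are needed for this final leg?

148°, 139.6 km

Leg 1 (283°, 43.7 km): east 43.7 sin 283° = -42.58, north 43.7 cos 283° = 9.83
Leg 2 (059°, 67.4 km): east 67.4 sin 59° = 57.77, north 67.4 cos 59° = 34.71
Leg 3 (317°, 61.2 km): east 61.2 sin 317° = -41.74, north 61.2 cos 317° = 44.76
Current position: (-26.55, 89.30). Target: (47.0, -29.4). Remaining: Δeast = 73.55, Δnorth = -118.70.
Bearing = atan2(73.55, -118.70) mod 360° = 148.22°; distance = √((73.55)² + (-118.70)²) = 139.640 km.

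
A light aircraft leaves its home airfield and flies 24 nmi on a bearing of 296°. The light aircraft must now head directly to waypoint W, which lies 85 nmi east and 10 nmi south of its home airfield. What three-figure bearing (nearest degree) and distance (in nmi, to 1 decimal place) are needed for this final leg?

101°, 108.5 nmi

Leg 1 (296°, 24 nmi): east 24 sin 296° = -21.57, north 24 cos 296° = 10.52
Current position: (-21.57, 10.52). Target: (85, -10). Remaining: Δeast = 106.57, Δnorth = -20.52.
Bearing = atan2(106.57, -20.52) mod 360° = 100.90°; distance = √((106.57)² + (-20.52)²) = 108.529 nmi.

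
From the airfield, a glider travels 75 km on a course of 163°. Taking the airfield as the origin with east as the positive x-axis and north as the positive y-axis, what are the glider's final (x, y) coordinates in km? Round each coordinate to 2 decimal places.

Leg 1 (163°, 75 km): east 75 sin 163° = 21.93, north 75 cos 163° = -71.72
Summing: 21.93 km east, -71.72 km north → (21.93, -71.72).

(21.93, -71.72)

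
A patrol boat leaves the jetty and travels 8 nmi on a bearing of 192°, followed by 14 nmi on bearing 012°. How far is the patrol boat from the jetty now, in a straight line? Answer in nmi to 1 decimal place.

Leg 1 (192°, 8 nmi): east 8 sin 192° = -1.66, north 8 cos 192° = -7.83
Leg 2 (012°, 14 nmi): east 14 sin 12° = 2.91, north 14 cos 12° = 13.69
Net: 1.25 east, 5.87 north. Distance = √((1.25)² + (5.87)²) = 6.000 nmi.

6.0 nmi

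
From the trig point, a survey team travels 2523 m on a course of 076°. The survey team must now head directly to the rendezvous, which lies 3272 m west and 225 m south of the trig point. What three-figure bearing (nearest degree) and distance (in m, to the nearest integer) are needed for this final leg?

Leg 1 (076°, 2523 m): east 2523 sin 76° = 2448.06, north 2523 cos 76° = 610.37
Current position: (2448.06, 610.37). Target: (-3272, -225). Remaining: Δeast = -5720.06, Δnorth = -835.37.
Bearing = atan2(-5720.06, -835.37) mod 360° = 261.69°; distance = √((-5720.06)² + (-835.37)²) = 5780.734 m.

262°, 5781 m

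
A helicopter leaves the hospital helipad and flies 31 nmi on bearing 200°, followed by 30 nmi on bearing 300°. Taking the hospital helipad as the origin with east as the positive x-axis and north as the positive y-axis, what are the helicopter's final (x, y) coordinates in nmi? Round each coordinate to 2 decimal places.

(-36.58, -14.13)

Leg 1 (200°, 31 nmi): east 31 sin 200° = -10.60, north 31 cos 200° = -29.13
Leg 2 (300°, 30 nmi): east 30 sin 300° = -25.98, north 30 cos 300° = 15.00
Summing: -36.58 nmi east, -14.13 nmi north → (-36.58, -14.13).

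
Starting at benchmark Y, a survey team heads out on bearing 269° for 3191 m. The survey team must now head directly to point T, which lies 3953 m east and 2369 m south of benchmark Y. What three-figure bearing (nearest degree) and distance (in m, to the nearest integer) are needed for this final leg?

108°, 7509 m

Leg 1 (269°, 3191 m): east 3191 sin 269° = -3190.51, north 3191 cos 269° = -55.69
Current position: (-3190.51, -55.69). Target: (3953, -2369). Remaining: Δeast = 7143.51, Δnorth = -2313.31.
Bearing = atan2(7143.51, -2313.31) mod 360° = 107.94°; distance = √((7143.51)² + (-2313.31)²) = 7508.741 m.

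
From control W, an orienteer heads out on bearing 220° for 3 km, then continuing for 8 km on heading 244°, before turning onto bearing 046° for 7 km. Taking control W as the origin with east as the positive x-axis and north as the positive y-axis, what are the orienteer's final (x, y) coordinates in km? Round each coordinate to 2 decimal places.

Leg 1 (220°, 3 km): east 3 sin 220° = -1.93, north 3 cos 220° = -2.30
Leg 2 (244°, 8 km): east 8 sin 244° = -7.19, north 8 cos 244° = -3.51
Leg 3 (046°, 7 km): east 7 sin 46° = 5.04, north 7 cos 46° = 4.86
Summing: -4.08 km east, -0.94 km north → (-4.08, -0.94).

(-4.08, -0.94)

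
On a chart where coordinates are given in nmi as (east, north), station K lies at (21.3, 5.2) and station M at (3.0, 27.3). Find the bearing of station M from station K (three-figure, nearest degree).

Δeast = 3.0 − 21.3 = -18.30; Δnorth = 27.3 − 5.2 = 22.10.
Bearing = atan2(Δeast, Δnorth) mod 360° = 320.37° ≈ 320°.

320°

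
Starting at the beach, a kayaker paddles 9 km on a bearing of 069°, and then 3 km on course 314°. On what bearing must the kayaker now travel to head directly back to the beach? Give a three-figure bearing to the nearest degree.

Leg 1 (069°, 9 km): east 9 sin 69° = 8.40, north 9 cos 69° = 3.23
Leg 2 (314°, 3 km): east 3 sin 314° = -2.16, north 3 cos 314° = 2.08
Net displacement: 6.24 east, 5.31 north. Direction back to start is (-6.24, -5.31): bearing = atan2(-6.24, -5.31) mod 360° = 229.63° ≈ 230°.

230°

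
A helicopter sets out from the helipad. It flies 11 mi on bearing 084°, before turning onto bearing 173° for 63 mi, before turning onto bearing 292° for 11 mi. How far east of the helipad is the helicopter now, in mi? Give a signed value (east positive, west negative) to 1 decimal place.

8.4 mi

Leg 1 (084°, 11 mi): east 11 sin 84° = 10.94, north 11 cos 84° = 1.15
Leg 2 (173°, 63 mi): east 63 sin 173° = 7.68, north 63 cos 173° = -62.53
Leg 3 (292°, 11 mi): east 11 sin 292° = -10.20, north 11 cos 292° = 4.12
Net east component: 8.42 mi.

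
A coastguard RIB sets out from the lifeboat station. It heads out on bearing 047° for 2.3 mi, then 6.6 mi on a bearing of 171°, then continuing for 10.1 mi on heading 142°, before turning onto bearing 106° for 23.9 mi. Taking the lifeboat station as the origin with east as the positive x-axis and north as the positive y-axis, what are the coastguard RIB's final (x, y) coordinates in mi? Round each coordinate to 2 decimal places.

Leg 1 (047°, 2.3 mi): east 2.3 sin 47° = 1.68, north 2.3 cos 47° = 1.57
Leg 2 (171°, 6.6 mi): east 6.6 sin 171° = 1.03, north 6.6 cos 171° = -6.52
Leg 3 (142°, 10.1 mi): east 10.1 sin 142° = 6.22, north 10.1 cos 142° = -7.96
Leg 4 (106°, 23.9 mi): east 23.9 sin 106° = 22.97, north 23.9 cos 106° = -6.59
Summing: 31.91 mi east, -19.50 mi north → (31.91, -19.50).

(31.91, -19.50)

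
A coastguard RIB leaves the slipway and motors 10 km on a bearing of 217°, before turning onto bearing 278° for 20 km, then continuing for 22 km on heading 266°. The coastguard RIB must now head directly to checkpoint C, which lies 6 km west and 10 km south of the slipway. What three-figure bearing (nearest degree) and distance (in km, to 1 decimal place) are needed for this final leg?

Leg 1 (217°, 10 km): east 10 sin 217° = -6.02, north 10 cos 217° = -7.99
Leg 2 (278°, 20 km): east 20 sin 278° = -19.81, north 20 cos 278° = 2.78
Leg 3 (266°, 22 km): east 22 sin 266° = -21.95, north 22 cos 266° = -1.53
Current position: (-47.77, -6.74). Target: (-6, -10). Remaining: Δeast = 41.77, Δnorth = -3.26.
Bearing = atan2(41.77, -3.26) mod 360° = 94.47°; distance = √((41.77)² + (-3.26)²) = 41.897 km.

094°, 41.9 km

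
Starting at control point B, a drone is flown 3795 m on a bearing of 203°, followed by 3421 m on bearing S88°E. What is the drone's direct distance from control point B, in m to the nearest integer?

4099 m

Leg 1 (203°, 3795 m): east 3795 sin 203° = -1482.82, north 3795 cos 203° = -3493.32
Leg 2 (S88°E, 3421 m): east 3421 sin 92° = 3418.92, north 3421 cos 92° = -119.39
Net: 1936.09 east, -3612.71 north. Distance = √((1936.09)² + (-3612.71)²) = 4098.793 m.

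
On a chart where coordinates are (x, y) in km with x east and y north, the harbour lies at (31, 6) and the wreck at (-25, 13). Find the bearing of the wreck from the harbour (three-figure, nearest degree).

277°

Δeast = -25 − 31 = -56.00; Δnorth = 13 − 6 = 7.00.
Bearing = atan2(Δeast, Δnorth) mod 360° = 277.13° ≈ 277°.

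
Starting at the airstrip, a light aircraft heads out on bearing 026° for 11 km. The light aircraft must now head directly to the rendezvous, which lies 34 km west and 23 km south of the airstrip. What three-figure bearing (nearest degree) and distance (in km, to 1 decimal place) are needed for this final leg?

Leg 1 (026°, 11 km): east 11 sin 26° = 4.82, north 11 cos 26° = 9.89
Current position: (4.82, 9.89). Target: (-34, -23). Remaining: Δeast = -38.82, Δnorth = -32.89.
Bearing = atan2(-38.82, -32.89) mod 360° = 229.73°; distance = √((-38.82)² + (-32.89)²) = 50.879 km.

230°, 50.9 km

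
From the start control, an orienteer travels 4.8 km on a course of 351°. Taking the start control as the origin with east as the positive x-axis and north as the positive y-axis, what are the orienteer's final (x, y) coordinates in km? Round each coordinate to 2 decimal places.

(-0.75, 4.74)

Leg 1 (351°, 4.8 km): east 4.8 sin 351° = -0.75, north 4.8 cos 351° = 4.74
Summing: -0.75 km east, 4.74 km north → (-0.75, 4.74).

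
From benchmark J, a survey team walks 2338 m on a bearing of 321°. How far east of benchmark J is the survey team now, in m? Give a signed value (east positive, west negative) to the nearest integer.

-1471 m

Leg 1 (321°, 2338 m): east 2338 sin 321° = -1471.35, north 2338 cos 321° = 1816.97
Net east component: -1471.35 m.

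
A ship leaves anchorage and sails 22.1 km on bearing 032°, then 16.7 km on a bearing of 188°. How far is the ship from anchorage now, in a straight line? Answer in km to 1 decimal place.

Leg 1 (032°, 22.1 km): east 22.1 sin 32° = 11.71, north 22.1 cos 32° = 18.74
Leg 2 (188°, 16.7 km): east 16.7 sin 188° = -2.32, north 16.7 cos 188° = -16.54
Net: 9.39 east, 2.20 north. Distance = √((9.39)² + (2.20)²) = 9.642 km.

9.6 km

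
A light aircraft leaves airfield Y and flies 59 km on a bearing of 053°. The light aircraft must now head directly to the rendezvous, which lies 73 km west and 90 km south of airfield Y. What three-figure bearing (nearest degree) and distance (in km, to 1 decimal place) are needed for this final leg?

224°, 173.7 km

Leg 1 (053°, 59 km): east 59 sin 53° = 47.12, north 59 cos 53° = 35.51
Current position: (47.12, 35.51). Target: (-73, -90). Remaining: Δeast = -120.12, Δnorth = -125.51.
Bearing = atan2(-120.12, -125.51) mod 360° = 223.74°; distance = √((-120.12)² + (-125.51)²) = 173.726 km.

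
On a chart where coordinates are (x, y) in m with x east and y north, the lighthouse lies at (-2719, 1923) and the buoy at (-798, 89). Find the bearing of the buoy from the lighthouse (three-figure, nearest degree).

Δeast = -798 − -2719 = 1921.00; Δnorth = 89 − 1923 = -1834.00.
Bearing = atan2(Δeast, Δnorth) mod 360° = 133.67° ≈ 134°.

134°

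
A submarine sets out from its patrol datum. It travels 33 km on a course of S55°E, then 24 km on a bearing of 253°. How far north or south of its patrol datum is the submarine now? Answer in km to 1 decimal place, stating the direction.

25.9 km south

Leg 1 (S55°E, 33 km): east 33 sin 125° = 27.03, north 33 cos 125° = -18.93
Leg 2 (253°, 24 km): east 24 sin 253° = -22.95, north 24 cos 253° = -7.02
Net north component: -25.94 km.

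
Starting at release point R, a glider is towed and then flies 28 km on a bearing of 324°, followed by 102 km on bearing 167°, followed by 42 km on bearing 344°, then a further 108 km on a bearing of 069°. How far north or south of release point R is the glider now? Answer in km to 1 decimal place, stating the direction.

Leg 1 (324°, 28 km): east 28 sin 324° = -16.46, north 28 cos 324° = 22.65
Leg 2 (167°, 102 km): east 102 sin 167° = 22.95, north 102 cos 167° = -99.39
Leg 3 (344°, 42 km): east 42 sin 344° = -11.58, north 42 cos 344° = 40.37
Leg 4 (069°, 108 km): east 108 sin 69° = 100.83, north 108 cos 69° = 38.70
Net north component: 2.34 km.

2.3 km north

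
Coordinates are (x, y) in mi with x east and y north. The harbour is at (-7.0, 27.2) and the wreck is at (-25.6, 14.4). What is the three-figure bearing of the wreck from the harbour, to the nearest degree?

235°

Δeast = -25.6 − -7.0 = -18.60; Δnorth = 14.4 − 27.2 = -12.80.
Bearing = atan2(Δeast, Δnorth) mod 360° = 235.47° ≈ 235°.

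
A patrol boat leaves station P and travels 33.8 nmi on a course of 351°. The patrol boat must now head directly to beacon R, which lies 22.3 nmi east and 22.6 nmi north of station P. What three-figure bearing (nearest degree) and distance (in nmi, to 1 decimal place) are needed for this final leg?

111°, 29.6 nmi

Leg 1 (351°, 33.8 nmi): east 33.8 sin 351° = -5.29, north 33.8 cos 351° = 33.38
Current position: (-5.29, 33.38). Target: (22.3, 22.6). Remaining: Δeast = 27.59, Δnorth = -10.78.
Bearing = atan2(27.59, -10.78) mod 360° = 111.35°; distance = √((27.59)² + (-10.78)²) = 29.620 nmi.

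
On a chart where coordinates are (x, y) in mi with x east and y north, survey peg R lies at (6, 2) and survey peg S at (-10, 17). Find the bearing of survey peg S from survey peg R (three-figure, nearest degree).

Δeast = -10 − 6 = -16.00; Δnorth = 17 − 2 = 15.00.
Bearing = atan2(Δeast, Δnorth) mod 360° = 313.15° ≈ 313°.

313°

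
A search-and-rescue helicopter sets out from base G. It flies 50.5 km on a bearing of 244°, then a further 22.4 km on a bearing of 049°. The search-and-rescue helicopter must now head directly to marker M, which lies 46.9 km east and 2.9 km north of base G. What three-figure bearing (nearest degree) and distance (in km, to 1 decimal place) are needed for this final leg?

082°, 76.1 km

Leg 1 (244°, 50.5 km): east 50.5 sin 244° = -45.39, north 50.5 cos 244° = -22.14
Leg 2 (049°, 22.4 km): east 22.4 sin 49° = 16.91, north 22.4 cos 49° = 14.70
Current position: (-28.48, -7.44). Target: (46.9, 2.9). Remaining: Δeast = 75.38, Δnorth = 10.34.
Bearing = atan2(75.38, 10.34) mod 360° = 82.19°; distance = √((75.38)² + (10.34)²) = 76.090 km.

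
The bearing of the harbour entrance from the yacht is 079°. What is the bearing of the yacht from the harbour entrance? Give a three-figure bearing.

Back-bearing = 079° + 180° = 259°.

259°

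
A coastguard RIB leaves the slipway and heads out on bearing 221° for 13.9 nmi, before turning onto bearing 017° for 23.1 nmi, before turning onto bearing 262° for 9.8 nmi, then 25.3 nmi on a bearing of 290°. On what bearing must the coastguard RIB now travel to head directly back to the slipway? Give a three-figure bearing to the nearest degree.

Leg 1 (221°, 13.9 nmi): east 13.9 sin 221° = -9.12, north 13.9 cos 221° = -10.49
Leg 2 (017°, 23.1 nmi): east 23.1 sin 17° = 6.75, north 23.1 cos 17° = 22.09
Leg 3 (262°, 9.8 nmi): east 9.8 sin 262° = -9.70, north 9.8 cos 262° = -1.36
Leg 4 (290°, 25.3 nmi): east 25.3 sin 290° = -23.77, north 25.3 cos 290° = 8.65
Net displacement: -35.84 east, 18.89 north. Direction back to start is (35.84, -18.89): bearing = atan2(35.84, -18.89) mod 360° = 117.79° ≈ 118°.

118°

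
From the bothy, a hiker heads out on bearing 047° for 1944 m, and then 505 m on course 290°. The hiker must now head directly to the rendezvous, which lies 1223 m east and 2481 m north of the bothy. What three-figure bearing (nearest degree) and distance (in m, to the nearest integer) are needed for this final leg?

016°, 1020 m

Leg 1 (047°, 1944 m): east 1944 sin 47° = 1421.75, north 1944 cos 47° = 1325.80
Leg 2 (290°, 505 m): east 505 sin 290° = -474.54, north 505 cos 290° = 172.72
Current position: (947.21, 1498.52). Target: (1223, 2481). Remaining: Δeast = 275.79, Δnorth = 982.48.
Bearing = atan2(275.79, 982.48) mod 360° = 15.68°; distance = √((275.79)² + (982.48)²) = 1020.450 m.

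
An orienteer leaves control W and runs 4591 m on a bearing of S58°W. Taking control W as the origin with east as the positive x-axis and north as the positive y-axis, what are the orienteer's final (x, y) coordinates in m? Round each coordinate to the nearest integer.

(-3893, -2433)

Leg 1 (S58°W, 4591 m): east 4591 sin 238° = -3893.39, north 4591 cos 238° = -2432.86
Summing: -3893.39 m east, -2432.86 m north → (-3893, -2433).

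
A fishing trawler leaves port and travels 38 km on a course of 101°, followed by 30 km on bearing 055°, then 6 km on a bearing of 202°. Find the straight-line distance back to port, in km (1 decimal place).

59.8 km

Leg 1 (101°, 38 km): east 38 sin 101° = 37.30, north 38 cos 101° = -7.25
Leg 2 (055°, 30 km): east 30 sin 55° = 24.57, north 30 cos 55° = 17.21
Leg 3 (202°, 6 km): east 6 sin 202° = -2.25, north 6 cos 202° = -5.56
Net: 59.63 east, 4.39 north. Distance = √((59.63)² + (4.39)²) = 59.790 km.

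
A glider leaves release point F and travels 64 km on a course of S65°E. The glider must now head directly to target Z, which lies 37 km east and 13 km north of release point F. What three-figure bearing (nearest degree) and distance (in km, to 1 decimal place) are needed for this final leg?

Leg 1 (S65°E, 64 km): east 64 sin 115° = 58.00, north 64 cos 115° = -27.05
Current position: (58.00, -27.05). Target: (37, 13). Remaining: Δeast = -21.00, Δnorth = 40.05.
Bearing = atan2(-21.00, 40.05) mod 360° = 332.32°; distance = √((-21.00)² + (40.05)²) = 45.221 km.

332°, 45.2 km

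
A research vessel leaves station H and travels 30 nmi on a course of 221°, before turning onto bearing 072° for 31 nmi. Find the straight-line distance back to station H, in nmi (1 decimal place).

Leg 1 (221°, 30 nmi): east 30 sin 221° = -19.68, north 30 cos 221° = -22.64
Leg 2 (072°, 31 nmi): east 31 sin 72° = 29.48, north 31 cos 72° = 9.58
Net: 9.80 east, -13.06 north. Distance = √((9.80)² + (-13.06)²) = 16.330 nmi.

16.3 nmi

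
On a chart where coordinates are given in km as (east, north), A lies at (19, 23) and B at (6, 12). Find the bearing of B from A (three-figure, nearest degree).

Δeast = 6 − 19 = -13.00; Δnorth = 12 − 23 = -11.00.
Bearing = atan2(Δeast, Δnorth) mod 360° = 229.76° ≈ 230°.

230°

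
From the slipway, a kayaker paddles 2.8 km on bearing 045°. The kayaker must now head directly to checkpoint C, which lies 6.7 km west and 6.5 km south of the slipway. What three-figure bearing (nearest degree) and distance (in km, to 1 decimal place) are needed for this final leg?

Leg 1 (045°, 2.8 km): east 2.8 sin 45° = 1.98, north 2.8 cos 45° = 1.98
Current position: (1.98, 1.98). Target: (-6.7, -6.5). Remaining: Δeast = -8.68, Δnorth = -8.48.
Bearing = atan2(-8.68, -8.48) mod 360° = 225.67°; distance = √((-8.68)² + (-8.48)²) = 12.135 km.

226°, 12.1 km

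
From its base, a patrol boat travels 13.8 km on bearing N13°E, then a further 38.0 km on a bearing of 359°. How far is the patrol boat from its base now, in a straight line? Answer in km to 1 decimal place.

51.5 km

Leg 1 (N13°E, 13.8 km): east 13.8 sin 13° = 3.10, north 13.8 cos 13° = 13.45
Leg 2 (359°, 38.0 km): east 38.0 sin 359° = -0.66, north 38.0 cos 359° = 37.99
Net: 2.44 east, 51.44 north. Distance = √((2.44)² + (51.44)²) = 51.498 km.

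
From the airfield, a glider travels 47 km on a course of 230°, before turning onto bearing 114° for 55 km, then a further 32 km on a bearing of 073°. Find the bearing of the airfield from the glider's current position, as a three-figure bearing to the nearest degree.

314°

Leg 1 (230°, 47 km): east 47 sin 230° = -36.00, north 47 cos 230° = -30.21
Leg 2 (114°, 55 km): east 55 sin 114° = 50.25, north 55 cos 114° = -22.37
Leg 3 (073°, 32 km): east 32 sin 73° = 30.60, north 32 cos 73° = 9.36
Net displacement: 44.84 east, -43.23 north. Direction back to start is (-44.84, 43.23): bearing = atan2(-44.84, 43.23) mod 360° = 313.95° ≈ 314°.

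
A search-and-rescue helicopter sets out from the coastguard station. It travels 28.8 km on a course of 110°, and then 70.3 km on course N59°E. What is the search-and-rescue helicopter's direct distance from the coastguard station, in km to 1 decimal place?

Leg 1 (110°, 28.8 km): east 28.8 sin 110° = 27.06, north 28.8 cos 110° = -9.85
Leg 2 (N59°E, 70.3 km): east 70.3 sin 59° = 60.26, north 70.3 cos 59° = 36.21
Net: 87.32 east, 26.36 north. Distance = √((87.32)² + (26.36)²) = 91.213 km.

91.2 km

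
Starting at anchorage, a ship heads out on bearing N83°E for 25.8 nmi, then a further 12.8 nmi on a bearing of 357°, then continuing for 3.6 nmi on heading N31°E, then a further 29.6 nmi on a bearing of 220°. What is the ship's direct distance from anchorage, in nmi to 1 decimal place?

8.6 nmi

Leg 1 (N83°E, 25.8 nmi): east 25.8 sin 83° = 25.61, north 25.8 cos 83° = 3.14
Leg 2 (357°, 12.8 nmi): east 12.8 sin 357° = -0.67, north 12.8 cos 357° = 12.78
Leg 3 (N31°E, 3.6 nmi): east 3.6 sin 31° = 1.85, north 3.6 cos 31° = 3.09
Leg 4 (220°, 29.6 nmi): east 29.6 sin 220° = -19.03, north 29.6 cos 220° = -22.67
Net: 7.77 east, -3.66 north. Distance = √((7.77)² + (-3.66)²) = 8.586 nmi.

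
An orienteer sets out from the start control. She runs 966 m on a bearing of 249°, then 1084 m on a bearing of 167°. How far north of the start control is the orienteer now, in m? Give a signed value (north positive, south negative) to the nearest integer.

Leg 1 (249°, 966 m): east 966 sin 249° = -901.84, north 966 cos 249° = -346.18
Leg 2 (167°, 1084 m): east 1084 sin 167° = 243.85, north 1084 cos 167° = -1056.22
Net north component: -1402.40 m.

-1402 m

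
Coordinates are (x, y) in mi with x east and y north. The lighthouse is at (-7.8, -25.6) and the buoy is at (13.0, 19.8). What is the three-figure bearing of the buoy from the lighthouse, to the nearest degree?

025°

Δeast = 13.0 − -7.8 = 20.80; Δnorth = 19.8 − -25.6 = 45.40.
Bearing = atan2(Δeast, Δnorth) mod 360° = 24.61° ≈ 025°.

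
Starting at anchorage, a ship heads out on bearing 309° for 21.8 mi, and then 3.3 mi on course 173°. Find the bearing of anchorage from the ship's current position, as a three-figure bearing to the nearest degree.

Leg 1 (309°, 21.8 mi): east 21.8 sin 309° = -16.94, north 21.8 cos 309° = 13.72
Leg 2 (173°, 3.3 mi): east 3.3 sin 173° = 0.40, north 3.3 cos 173° = -3.28
Net displacement: -16.54 east, 10.44 north. Direction back to start is (16.54, -10.44): bearing = atan2(16.54, -10.44) mod 360° = 122.27° ≈ 122°.

122°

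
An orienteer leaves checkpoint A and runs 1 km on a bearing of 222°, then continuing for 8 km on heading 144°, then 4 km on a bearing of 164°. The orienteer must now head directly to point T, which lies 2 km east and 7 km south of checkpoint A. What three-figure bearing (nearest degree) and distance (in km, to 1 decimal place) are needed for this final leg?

Leg 1 (222°, 1 km): east 1 sin 222° = -0.67, north 1 cos 222° = -0.74
Leg 2 (144°, 8 km): east 8 sin 144° = 4.70, north 8 cos 144° = -6.47
Leg 3 (164°, 4 km): east 4 sin 164° = 1.10, north 4 cos 164° = -3.85
Current position: (5.14, -11.06). Target: (2, -7). Remaining: Δeast = -3.14, Δnorth = 4.06.
Bearing = atan2(-3.14, 4.06) mod 360° = 322.32°; distance = √((-3.14)² + (4.06)²) = 5.130 km.

322°, 5.1 km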